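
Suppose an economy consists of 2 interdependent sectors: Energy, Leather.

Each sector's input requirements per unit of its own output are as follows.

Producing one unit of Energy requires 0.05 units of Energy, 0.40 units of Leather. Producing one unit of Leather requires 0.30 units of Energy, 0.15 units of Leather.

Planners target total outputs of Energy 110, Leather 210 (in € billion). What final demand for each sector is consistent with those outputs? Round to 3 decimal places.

I − A =
  [   0.95    -0.30]
  [  -0.40     0.85]
d = (I − A) x:
  d_1 = (+0.95)·110 + (-0.30)·210 = 41.500
  d_2 = (-0.40)·110 + (+0.85)·210 = 134.500

d_1 = 41.500, d_2 = 134.500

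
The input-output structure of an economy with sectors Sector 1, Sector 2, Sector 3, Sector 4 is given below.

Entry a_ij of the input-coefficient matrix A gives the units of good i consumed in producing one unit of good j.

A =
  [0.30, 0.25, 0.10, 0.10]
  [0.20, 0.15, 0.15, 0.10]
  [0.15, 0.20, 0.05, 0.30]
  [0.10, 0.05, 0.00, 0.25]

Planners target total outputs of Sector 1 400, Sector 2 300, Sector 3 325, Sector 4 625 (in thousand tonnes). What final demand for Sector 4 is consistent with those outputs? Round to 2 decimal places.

I − A =
  [   0.70    -0.25    -0.10    -0.10]
  [  -0.20     0.85    -0.15    -0.10]
  [  -0.15    -0.20     0.95    -0.30]
  [  -0.10    -0.05     0.00     0.75]
d = (I − A) x:
  d_1 = (+0.70)·400 + (-0.25)·300 + (-0.10)·325 + (-0.10)·625 = 110.00
  d_2 = (-0.20)·400 + (+0.85)·300 + (-0.15)·325 + (-0.10)·625 = 63.75
  d_3 = (-0.15)·400 + (-0.20)·300 + (+0.95)·325 + (-0.30)·625 = 1.25
  d_4 = (-0.10)·400 + (-0.05)·300 + (+0.00)·325 + (+0.75)·625 = 413.75

d_4 = 413.75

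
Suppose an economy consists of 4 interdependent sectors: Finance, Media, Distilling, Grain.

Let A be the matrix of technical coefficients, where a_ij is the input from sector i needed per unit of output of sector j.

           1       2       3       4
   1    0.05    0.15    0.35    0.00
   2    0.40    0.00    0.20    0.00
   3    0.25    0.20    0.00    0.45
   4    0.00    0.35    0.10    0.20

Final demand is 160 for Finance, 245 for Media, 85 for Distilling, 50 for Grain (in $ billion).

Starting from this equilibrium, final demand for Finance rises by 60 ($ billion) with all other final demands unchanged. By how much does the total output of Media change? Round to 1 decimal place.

Δx_2 = 41.8

I − A =
  [   0.95    -0.15    -0.35     0.00]
  [  -0.40     1.00    -0.20     0.00]
  [  -0.25    -0.20     1.00    -0.45]
  [   0.00    -0.35    -0.10     0.80]
Compute the cofactors C_ij = (−1)^(i+j)·(3×3 minor ij) of I−A; the adjugate is their transpose:
adj(I−A) = Cᵀ =
  [ 0.691500   0.224375   0.304000   0.171000]
  [ 0.342000   0.647250   0.264000   0.148500]
  [ 0.327000   0.331625   0.712000   0.400500]
  [ 0.190500   0.324625   0.204500   0.729000]
det(I−A) = Σ_j (I−A)_1j·C_1j = (0.95)(0.691500) + (-0.15)(0.342000) + (-0.35)(0.327000) + (0.00)(0.190500) = 0.491175
(I − A)⁻¹ = adj(I−A) / det(I−A) ≈
  [   1.4078     0.4568     0.6189     0.3481]
  [   0.6963     1.3178     0.5375     0.3023]
  [   0.6658     0.6752     1.4496     0.8154]
  [   0.3878     0.6609     0.4163     1.4842]
Δx = (I − A)⁻¹ Δd with Δd having +60 in the Finance component and 0 elsewhere.
So Δx_2 = L_21 · (+60), where L_21 = adj(I−A)_21 / det(I−A) = 0.342000 / 0.491175.
Δx_2 = 0.342000 × (+60) / 0.491175 = 20.52 / 0.491175 ≈ 41.8.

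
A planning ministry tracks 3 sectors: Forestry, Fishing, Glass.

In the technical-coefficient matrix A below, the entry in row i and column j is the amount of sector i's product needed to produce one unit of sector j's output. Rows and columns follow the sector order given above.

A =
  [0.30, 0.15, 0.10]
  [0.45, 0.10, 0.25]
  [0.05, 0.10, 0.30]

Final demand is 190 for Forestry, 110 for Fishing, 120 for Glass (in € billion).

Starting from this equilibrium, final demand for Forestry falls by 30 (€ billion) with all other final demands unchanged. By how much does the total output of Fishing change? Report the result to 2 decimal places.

Δx_2 = -26.89

I − A =
  [   0.70    -0.15    -0.10]
  [  -0.45     0.90    -0.25]
  [  -0.05    -0.10     0.70]
Cofactors of I−A, C_ij = (−1)^(i+j)·(minor ij) (rows/columns in the sector order above):
  C_11 = (0.90)(0.70) − (-0.25)(-0.10) = 0.6050
  C_12 = −[(-0.45)(0.70) − (-0.25)(-0.05)] = 0.3275
  C_13 = (-0.45)(-0.10) − (0.90)(-0.05) = 0.0900
  C_21 = −[(-0.15)(0.70) − (-0.10)(-0.10)] = 0.1150
  C_22 = (0.70)(0.70) − (-0.10)(-0.05) = 0.4850
  C_23 = −[(0.70)(-0.10) − (-0.15)(-0.05)] = 0.0775
  C_31 = (-0.15)(-0.25) − (-0.10)(0.90) = 0.1275
  C_32 = −[(0.70)(-0.25) − (-0.10)(-0.45)] = 0.2200
  C_33 = (0.70)(0.90) − (-0.15)(-0.45) = 0.5625
det(I−A) = Σ_j (I−A)_1j·C_1j = (0.70)(0.6050) + (-0.15)(0.3275) + (-0.10)(0.0900) = 0.365375
adj(I−A) = Cᵀ =
  [ 0.6050   0.1150   0.1275]
  [ 0.3275   0.4850   0.2200]
  [ 0.0900   0.0775   0.5625]
(I − A)⁻¹ = adj(I−A) / det(I−A) ≈
  [   1.6558     0.3147     0.3490]
  [   0.8963     1.3274     0.6021]
  [   0.2463     0.2121     1.5395]
Δx = (I − A)⁻¹ Δd with Δd having -30 in the Forestry component and 0 elsewhere.
So Δx_2 = L_21 · (-30), where L_21 = adj(I−A)_21 / det(I−A) = 0.3275 / 0.365375.
Δx_2 = 0.3275 × (-30) / 0.365375 = -9.825 / 0.365375 ≈ -26.89.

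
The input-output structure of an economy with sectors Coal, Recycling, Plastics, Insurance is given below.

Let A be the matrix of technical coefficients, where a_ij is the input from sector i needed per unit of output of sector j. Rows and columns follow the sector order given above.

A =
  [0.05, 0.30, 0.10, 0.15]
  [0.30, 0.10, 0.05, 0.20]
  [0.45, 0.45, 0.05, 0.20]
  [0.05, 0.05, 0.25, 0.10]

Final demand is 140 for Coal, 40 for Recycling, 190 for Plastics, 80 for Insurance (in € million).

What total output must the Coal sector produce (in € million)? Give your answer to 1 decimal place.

x_C = 319.1

I − A =
  [   0.95    -0.30    -0.10    -0.15]
  [  -0.30     0.90    -0.05    -0.20]
  [  -0.45    -0.45     0.95    -0.20]
  [  -0.05    -0.05    -0.25     0.90]
Compute the cofactors C_ij = (−1)^(i+j)·(3×3 minor ij) of I−A; the adjugate is their transpose:
adj(I−A) = Cᵀ =
  [ 0.671750   0.307000   0.142625   0.211875]
  [ 0.294250   0.699250   0.129125   0.233125]
  [ 0.498000   0.518750   0.667000   0.346500]
  [ 0.192000   0.200000   0.200375   0.644625]
det(I−A) = Σ_j (I−A)_1j·C_1j = (0.95)(0.671750) + (-0.30)(0.294250) + (-0.10)(0.498000) + (-0.15)(0.192000) = 0.4712875
(I − A)⁻¹ = adj(I−A) / det(I−A) ≈
  [   1.4254     0.6514     0.3026     0.4496]
  [   0.6244     1.4837     0.2740     0.4947]
  [   1.0567     1.1007     1.4153     0.7352]
  [   0.4074     0.4244     0.4252     1.3678]
x = (I − A)⁻¹ d = adj(I−A)·d / det(I−A), with det(I−A) = 0.4712875:
  x_C = (0.671750·140 + 0.307000·40 + 0.142625·190 + 0.211875·80) / 0.4712875 = 150.37375 / 0.4712875 ≈ 319.1
  x_R = (0.294250·140 + 0.699250·40 + 0.129125·190 + 0.233125·80) / 0.4712875 = 112.34875 / 0.4712875 ≈ 238.4
  x_P = (0.498000·140 + 0.518750·40 + 0.667000·190 + 0.346500·80) / 0.4712875 = 244.92 / 0.4712875 ≈ 519.7
  x_I = (0.192000·140 + 0.200000·40 + 0.200375·190 + 0.644625·80) / 0.4712875 = 124.52125 / 0.4712875 ≈ 264.2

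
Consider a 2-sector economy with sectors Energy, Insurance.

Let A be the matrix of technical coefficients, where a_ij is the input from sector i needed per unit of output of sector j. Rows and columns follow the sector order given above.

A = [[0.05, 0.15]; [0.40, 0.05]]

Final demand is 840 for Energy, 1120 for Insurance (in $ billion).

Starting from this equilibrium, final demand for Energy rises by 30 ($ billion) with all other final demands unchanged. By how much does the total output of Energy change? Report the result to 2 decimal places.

Δx_E = 33.83

I − A =
  [   0.95    -0.15]
  [  -0.40     0.95]
det(I−A) = (0.95)(0.95) − (-0.15)(-0.40) = 0.8425
adj(I−A) = [[0.95, 0.15], [0.40, 0.95]]
(I − A)⁻¹ = adj(I−A) / det(I−A) ≈
  [   1.1276     0.1780]
  [   0.4748     1.1276]
Δx = (I − A)⁻¹ Δd with Δd having +30 in the Energy component and 0 elsewhere.
So Δx_E = L_EE · (+30), where L_EE = adj(I−A)_EE / det(I−A) = 0.95 / 0.8425.
Δx_E = 0.95 × (+30) / 0.8425 = 28.50 / 0.8425 ≈ 33.83.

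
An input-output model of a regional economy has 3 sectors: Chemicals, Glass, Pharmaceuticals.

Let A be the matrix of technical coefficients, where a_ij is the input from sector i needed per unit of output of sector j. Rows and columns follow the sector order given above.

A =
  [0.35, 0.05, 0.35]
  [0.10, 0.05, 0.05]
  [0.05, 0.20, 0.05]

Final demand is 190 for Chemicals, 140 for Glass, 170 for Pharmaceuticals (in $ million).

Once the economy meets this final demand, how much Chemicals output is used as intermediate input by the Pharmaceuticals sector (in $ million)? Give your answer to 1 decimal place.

z_CP = 86.0

I − A =
  [   0.65    -0.05    -0.35]
  [  -0.10     0.95    -0.05]
  [  -0.05    -0.20     0.95]
Cofactors of I−A, C_ij = (−1)^(i+j)·(minor ij) (rows/columns in the sector order above):
  C_11 = (0.95)(0.95) − (-0.05)(-0.20) = 0.8925
  C_12 = −[(-0.10)(0.95) − (-0.05)(-0.05)] = 0.0975
  C_13 = (-0.10)(-0.20) − (0.95)(-0.05) = 0.0675
  C_21 = −[(-0.05)(0.95) − (-0.35)(-0.20)] = 0.1175
  C_22 = (0.65)(0.95) − (-0.35)(-0.05) = 0.6000
  C_23 = −[(0.65)(-0.20) − (-0.05)(-0.05)] = 0.1325
  C_31 = (-0.05)(-0.05) − (-0.35)(0.95) = 0.3350
  C_32 = −[(0.65)(-0.05) − (-0.35)(-0.10)] = 0.0675
  C_33 = (0.65)(0.95) − (-0.05)(-0.10) = 0.6125
det(I−A) = Σ_j (I−A)_1j·C_1j = (0.65)(0.8925) + (-0.05)(0.0975) + (-0.35)(0.0675) = 0.551625
adj(I−A) = Cᵀ =
  [ 0.8925   0.1175   0.3350]
  [ 0.0975   0.6000   0.0675]
  [ 0.0675   0.1325   0.6125]
(I − A)⁻¹ = adj(I−A) / det(I−A) ≈
  [   1.6179     0.2130     0.6073]
  [   0.1768     1.0877     0.1224]
  [   0.1224     0.2402     1.1104]
First solve x = (I − A)⁻¹ d = adj(I−A)·d / det(I−A); in particular x_P = (0.0675·190 + 0.1325·140 + 0.6125·170) / 0.551625 = 135.50 / 0.551625 ≈ 245.638.
Intermediate flow from C to P: z_CP = a_CP · x_P = 0.35 × 135.50 / 0.551625 = 47.425 / 0.551625 ≈ 86.0.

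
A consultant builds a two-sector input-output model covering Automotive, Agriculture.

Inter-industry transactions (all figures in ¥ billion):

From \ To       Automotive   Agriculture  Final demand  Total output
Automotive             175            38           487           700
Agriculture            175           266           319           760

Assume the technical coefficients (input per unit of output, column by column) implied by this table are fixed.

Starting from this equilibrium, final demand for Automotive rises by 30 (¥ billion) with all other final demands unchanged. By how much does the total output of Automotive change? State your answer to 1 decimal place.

Δx_1 = 41.1

Technical coefficients a_ij = z_ij / X_j:
  a_11 = 175/700 = 0.25, a_21 = 175/700 = 0.25
  a_12 = 38/760 = 0.05, a_22 = 266/760 = 0.35
I − A =
  [   0.75    -0.05]
  [  -0.25     0.65]
det(I−A) = (0.75)(0.65) − (-0.05)(-0.25) = 0.4750
adj(I−A) = [[0.65, 0.05], [0.25, 0.75]]
(I − A)⁻¹ = adj(I−A) / det(I−A) ≈
  [   1.3684     0.1053]
  [   0.5263     1.5789]
Δx = (I − A)⁻¹ Δd with Δd having +30 in the Automotive component and 0 elsewhere.
So Δx_1 = L_11 · (+30), where L_11 = adj(I−A)_11 / det(I−A) = 0.65 / 0.4750.
Δx_1 = 0.65 × (+30) / 0.4750 = 19.50 / 0.4750 ≈ 41.1.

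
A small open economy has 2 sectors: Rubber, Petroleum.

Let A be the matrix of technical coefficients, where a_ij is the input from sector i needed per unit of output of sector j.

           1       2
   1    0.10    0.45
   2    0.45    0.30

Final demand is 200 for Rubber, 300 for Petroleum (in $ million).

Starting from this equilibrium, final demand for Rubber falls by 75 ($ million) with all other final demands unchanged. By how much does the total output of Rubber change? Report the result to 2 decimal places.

I − A =
  [   0.90    -0.45]
  [  -0.45     0.70]
det(I−A) = (0.90)(0.70) − (-0.45)(-0.45) = 0.4275
adj(I−A) = [[0.70, 0.45], [0.45, 0.90]]
(I − A)⁻¹ = adj(I−A) / det(I−A) ≈
  [   1.6374     1.0526]
  [   1.0526     2.1053]
Δx = (I − A)⁻¹ Δd with Δd having -75 in the Rubber component and 0 elsewhere.
So Δx_1 = L_11 · (-75), where L_11 = adj(I−A)_11 / det(I−A) = 0.70 / 0.4275.
Δx_1 = 0.70 × (-75) / 0.4275 = -52.50 / 0.4275 ≈ -122.81.

Δx_1 = -122.81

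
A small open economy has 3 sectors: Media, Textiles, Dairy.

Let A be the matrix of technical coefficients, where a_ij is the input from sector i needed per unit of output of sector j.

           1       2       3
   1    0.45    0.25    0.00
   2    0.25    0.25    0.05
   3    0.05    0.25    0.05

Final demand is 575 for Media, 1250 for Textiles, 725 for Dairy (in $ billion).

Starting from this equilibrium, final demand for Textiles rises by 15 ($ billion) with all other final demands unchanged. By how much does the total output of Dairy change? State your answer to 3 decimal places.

I − A =
  [   0.55    -0.25     0.00]
  [  -0.25     0.75    -0.05]
  [  -0.05    -0.25     0.95]
Cofactors of I−A, C_ij = (−1)^(i+j)·(minor ij) (rows/columns in the sector order above):
  C_11 = (0.75)(0.95) − (-0.05)(-0.25) = 0.7000
  C_12 = −[(-0.25)(0.95) − (-0.05)(-0.05)] = 0.2400
  C_13 = (-0.25)(-0.25) − (0.75)(-0.05) = 0.1000
  C_21 = −[(-0.25)(0.95) − (0.00)(-0.25)] = 0.2375
  C_22 = (0.55)(0.95) − (0.00)(-0.05) = 0.5225
  C_23 = −[(0.55)(-0.25) − (-0.25)(-0.05)] = 0.1500
  C_31 = (-0.25)(-0.05) − (0.00)(0.75) = 0.0125
  C_32 = −[(0.55)(-0.05) − (0.00)(-0.25)] = 0.0275
  C_33 = (0.55)(0.75) − (-0.25)(-0.25) = 0.3500
det(I−A) = Σ_j (I−A)_1j·C_1j = (0.55)(0.7000) + (-0.25)(0.2400) + (0.00)(0.1000) = 0.3250
adj(I−A) = Cᵀ =
  [ 0.7000   0.2375   0.0125]
  [ 0.2400   0.5225   0.0275]
  [ 0.1000   0.1500   0.3500]
(I − A)⁻¹ = adj(I−A) / det(I−A) ≈
  [   2.1538     0.7308     0.0385]
  [   0.7385     1.6077     0.0846]
  [   0.3077     0.4615     1.0769]
Δx = (I − A)⁻¹ Δd with Δd having +15 in the Textiles component and 0 elsewhere.
So Δx_3 = L_32 · (+15), where L_32 = adj(I−A)_32 / det(I−A) = 0.1500 / 0.3250.
Δx_3 = 0.1500 × (+15) / 0.3250 = 2.25 / 0.3250 ≈ 6.923.

Δx_3 = 6.923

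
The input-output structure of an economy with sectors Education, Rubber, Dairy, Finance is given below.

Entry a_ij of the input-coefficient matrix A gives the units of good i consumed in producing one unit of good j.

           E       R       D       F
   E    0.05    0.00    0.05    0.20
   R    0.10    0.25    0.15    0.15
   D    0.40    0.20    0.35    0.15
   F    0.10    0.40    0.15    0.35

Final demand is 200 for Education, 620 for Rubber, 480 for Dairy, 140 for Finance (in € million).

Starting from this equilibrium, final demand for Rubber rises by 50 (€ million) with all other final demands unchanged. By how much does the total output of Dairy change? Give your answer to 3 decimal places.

I − A =
  [   0.95     0.00    -0.05    -0.20]
  [  -0.10     0.75    -0.15    -0.15]
  [  -0.40    -0.20     0.65    -0.15]
  [  -0.10    -0.40    -0.15     0.65]
Compute the cofactors C_ij = (−1)^(i+j)·(3×3 minor ij) of I−A; the adjugate is their transpose:
adj(I−A) = Cᵀ =
  [ 0.228000   0.067500   0.055875   0.098625]
  [ 0.100000   0.341250   0.118000   0.136750]
  [ 0.204250   0.208500   0.383125   0.199375]
  [ 0.143750   0.268500   0.169625   0.418625]
det(I−A) = Σ_j (I−A)_1j·C_1j = (0.95)(0.228000) + (0.00)(0.100000) + (-0.05)(0.204250) + (-0.20)(0.143750) = 0.1776375
(I − A)⁻¹ = adj(I−A) / det(I−A) ≈
  [   1.2835     0.3800     0.3145     0.5552]
  [   0.5629     1.9210     0.6643     0.7698]
  [   1.1498     1.1737     2.1568     1.1224]
  [   0.8092     1.5115     0.9549     2.3566]
Δx = (I − A)⁻¹ Δd with Δd having +50 in the Rubber component and 0 elsewhere.
So Δx_D = L_DR · (+50), where L_DR = adj(I−A)_DR / det(I−A) = 0.208500 / 0.1776375.
Δx_D = 0.208500 × (+50) / 0.1776375 = 10.425 / 0.1776375 ≈ 58.687.

Δx_D = 58.687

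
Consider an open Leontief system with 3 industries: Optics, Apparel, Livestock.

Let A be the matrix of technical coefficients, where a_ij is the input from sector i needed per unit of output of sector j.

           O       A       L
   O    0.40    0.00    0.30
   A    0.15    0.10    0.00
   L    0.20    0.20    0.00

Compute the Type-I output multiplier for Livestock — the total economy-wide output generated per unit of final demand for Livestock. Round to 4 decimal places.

I − A =
  [   0.60     0.00    -0.30]
  [  -0.15     0.90     0.00]
  [  -0.20    -0.20     1.00]
Cofactors of I−A, C_ij = (−1)^(i+j)·(minor ij) (rows/columns in the sector order above):
  C_11 = (0.90)(1.00) − (0.00)(-0.20) = 0.9000
  C_12 = −[(-0.15)(1.00) − (0.00)(-0.20)] = 0.1500
  C_13 = (-0.15)(-0.20) − (0.90)(-0.20) = 0.2100
  C_21 = −[(0.00)(1.00) − (-0.30)(-0.20)] = 0.0600
  C_22 = (0.60)(1.00) − (-0.30)(-0.20) = 0.5400
  C_23 = −[(0.60)(-0.20) − (0.00)(-0.20)] = 0.1200
  C_31 = (0.00)(0.00) − (-0.30)(0.90) = 0.2700
  C_32 = −[(0.60)(0.00) − (-0.30)(-0.15)] = 0.0450
  C_33 = (0.60)(0.90) − (0.00)(-0.15) = 0.5400
det(I−A) = Σ_j (I−A)_1j·C_1j = (0.60)(0.9000) + (0.00)(0.1500) + (-0.30)(0.2100) = 0.4770
adj(I−A) = Cᵀ =
  [ 0.9000   0.0600   0.2700]
  [ 0.1500   0.5400   0.0450]
  [ 0.2100   0.1200   0.5400]
(I − A)⁻¹ = adj(I−A) / det(I−A) ≈
  [   1.88679     0.12579     0.56604]
  [   0.31447     1.13208     0.09434]
  [   0.44025     0.25157     1.13208]
The output multiplier for sector j is the column-j sum of the Leontief inverse (I − A)⁻¹ = adj(I−A) / det(I−A).
Column L of adj(I−A): (0.2700, 0.0450, 0.5400); det(I−A) = 0.4770.
m_L = (0.2700 + 0.0450 + 0.5400) / 0.4770 = 0.855 / 0.4770 ≈ 1.7925.

m_L = 1.7925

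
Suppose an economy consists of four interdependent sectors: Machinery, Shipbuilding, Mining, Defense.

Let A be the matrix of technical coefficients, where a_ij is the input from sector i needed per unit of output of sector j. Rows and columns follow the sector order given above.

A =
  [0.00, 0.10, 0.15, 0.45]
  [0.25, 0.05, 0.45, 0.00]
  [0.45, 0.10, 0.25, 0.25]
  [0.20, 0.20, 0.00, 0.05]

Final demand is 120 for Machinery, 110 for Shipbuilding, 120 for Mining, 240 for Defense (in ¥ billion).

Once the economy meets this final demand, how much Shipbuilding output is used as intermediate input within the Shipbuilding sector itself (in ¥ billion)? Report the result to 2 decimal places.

z_22 = 28.78

I − A =
  [   1.00    -0.10    -0.15    -0.45]
  [  -0.25     0.95    -0.45     0.00]
  [  -0.45    -0.10     0.75    -0.25]
  [  -0.20    -0.20     0.00     0.95]
Compute the cofactors C_ij = (−1)^(i+j)·(3×3 minor ij) of I−A; the adjugate is their transpose:
adj(I−A) = Cᵀ =
  [ 0.611625   0.160500   0.218625   0.347250]
  [ 0.393000   0.573375   0.422625   0.297375]
  [ 0.489875   0.224250   0.770750   0.434875]
  [ 0.211500   0.154500   0.135000   0.560625]
det(I−A) = Σ_j (I−A)_1j·C_1j = (1.00)(0.611625) + (-0.10)(0.393000) + (-0.15)(0.489875) + (-0.45)(0.211500) = 0.40366875
(I − A)⁻¹ = adj(I−A) / det(I−A) ≈
  [   1.5152     0.3976     0.5416     0.8602]
  [   0.9736     1.4204     1.0470     0.7367]
  [   1.2136     0.5555     1.9094     1.0773]
  [   0.5239     0.3827     0.3344     1.3888]
First solve x = (I − A)⁻¹ d = adj(I−A)·d / det(I−A); in particular x_2 = (0.393000·120 + 0.573375·110 + 0.422625·120 + 0.297375·240) / 0.40366875 = 232.31625 / 0.40366875 ≈ 575.5121.
Intermediate flow from 2 to 2: z_22 = a_22 · x_2 = 0.05 × 232.31625 / 0.40366875 = 11.6158125 / 0.40366875 ≈ 28.78.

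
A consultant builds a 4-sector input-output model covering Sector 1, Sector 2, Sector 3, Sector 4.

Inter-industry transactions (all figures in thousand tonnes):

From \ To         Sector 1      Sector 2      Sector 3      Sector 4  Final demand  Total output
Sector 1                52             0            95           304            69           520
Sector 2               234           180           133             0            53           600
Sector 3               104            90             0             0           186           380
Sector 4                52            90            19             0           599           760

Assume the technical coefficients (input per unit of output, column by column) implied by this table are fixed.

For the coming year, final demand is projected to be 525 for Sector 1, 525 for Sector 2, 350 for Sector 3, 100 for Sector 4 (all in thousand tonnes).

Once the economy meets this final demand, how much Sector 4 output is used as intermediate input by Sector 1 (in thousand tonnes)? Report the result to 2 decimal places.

Technical coefficients a_ij = z_ij / X_j:
  a_11 = 52/520 = 0.10, a_21 = 234/520 = 0.45, a_31 = 104/520 = 0.20, a_41 = 52/520 = 0.10
  a_12 = 0/600 = 0.00, a_22 = 180/600 = 0.30, a_32 = 90/600 = 0.15, a_42 = 90/600 = 0.15
  a_13 = 95/380 = 0.25, a_23 = 133/380 = 0.35, a_33 = 0/380 = 0.00, a_43 = 19/380 = 0.05
  a_14 = 304/760 = 0.40, a_24 = 0/760 = 0.00, a_34 = 0/760 = 0.00, a_44 = 0/760 = 0.00
I − A =
  [   0.90     0.00    -0.25    -0.40]
  [  -0.45     0.70    -0.35     0.00]
  [  -0.20    -0.15     1.00     0.00]
  [  -0.10    -0.15    -0.05     1.00]
Compute the cofactors C_ij = (−1)^(i+j)·(3×3 minor ij) of I−A; the adjugate is their transpose:
adj(I−A) = Cᵀ =
  [ 0.647500   0.100500   0.210000   0.259000]
  [ 0.520000   0.806000   0.422500   0.208000]
  [ 0.207500   0.141000   0.575000   0.083000]
  [ 0.153125   0.138000   0.113125   0.530875]
det(I−A) = Σ_j (I−A)_1j·C_1j = (0.90)(0.647500) + (0.00)(0.520000) + (-0.25)(0.207500) + (-0.40)(0.153125) = 0.469625
(I − A)⁻¹ = adj(I−A) / det(I−A) ≈
  [   1.3788     0.2140     0.4472     0.5515]
  [   1.1073     1.7163     0.8997     0.4429]
  [   0.4418     0.3002     1.2244     0.1767]
  [   0.3261     0.2939     0.2409     1.1304]
First solve x = (I − A)⁻¹ d = adj(I−A)·d / det(I−A); in particular x_1 = (0.647500·525 + 0.100500·525 + 0.210000·350 + 0.259000·100) / 0.469625 = 492.10 / 0.469625 ≈ 1047.8573.
Intermediate flow from 4 to 1: z_41 = a_41 · x_1 = 0.10 × 492.10 / 0.469625 = 49.21 / 0.469625 ≈ 104.79.

z_41 = 104.79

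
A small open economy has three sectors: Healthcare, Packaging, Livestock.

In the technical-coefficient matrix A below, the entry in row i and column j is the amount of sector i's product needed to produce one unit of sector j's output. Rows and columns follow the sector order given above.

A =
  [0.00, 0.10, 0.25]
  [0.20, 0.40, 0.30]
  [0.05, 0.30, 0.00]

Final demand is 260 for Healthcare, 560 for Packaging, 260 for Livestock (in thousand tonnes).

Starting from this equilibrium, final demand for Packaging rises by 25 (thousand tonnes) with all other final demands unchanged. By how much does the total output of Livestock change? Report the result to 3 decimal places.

I − A =
  [   1.00    -0.10    -0.25]
  [  -0.20     0.60    -0.30]
  [  -0.05    -0.30     1.00]
Cofactors of I−A, C_ij = (−1)^(i+j)·(minor ij) (rows/columns in the sector order above):
  C_11 = (0.60)(1.00) − (-0.30)(-0.30) = 0.5100
  C_12 = −[(-0.20)(1.00) − (-0.30)(-0.05)] = 0.2150
  C_13 = (-0.20)(-0.30) − (0.60)(-0.05) = 0.0900
  C_21 = −[(-0.10)(1.00) − (-0.25)(-0.30)] = 0.1750
  C_22 = (1.00)(1.00) − (-0.25)(-0.05) = 0.9875
  C_23 = −[(1.00)(-0.30) − (-0.10)(-0.05)] = 0.3050
  C_31 = (-0.10)(-0.30) − (-0.25)(0.60) = 0.1800
  C_32 = −[(1.00)(-0.30) − (-0.25)(-0.20)] = 0.3500
  C_33 = (1.00)(0.60) − (-0.10)(-0.20) = 0.5800
det(I−A) = Σ_j (I−A)_1j·C_1j = (1.00)(0.5100) + (-0.10)(0.2150) + (-0.25)(0.0900) = 0.4660
adj(I−A) = Cᵀ =
  [ 0.5100   0.1750   0.1800]
  [ 0.2150   0.9875   0.3500]
  [ 0.0900   0.3050   0.5800]
(I − A)⁻¹ = adj(I−A) / det(I−A) ≈
  [   1.0944     0.3755     0.3863]
  [   0.4614     2.1191     0.7511]
  [   0.1931     0.6545     1.2446]
Δx = (I − A)⁻¹ Δd with Δd having +25 in the Packaging component and 0 elsewhere.
So Δx_L = L_LP · (+25), where L_LP = adj(I−A)_LP / det(I−A) = 0.3050 / 0.4660.
Δx_L = 0.3050 × (+25) / 0.4660 = 7.625 / 0.4660 ≈ 16.363.

Δx_L = 16.363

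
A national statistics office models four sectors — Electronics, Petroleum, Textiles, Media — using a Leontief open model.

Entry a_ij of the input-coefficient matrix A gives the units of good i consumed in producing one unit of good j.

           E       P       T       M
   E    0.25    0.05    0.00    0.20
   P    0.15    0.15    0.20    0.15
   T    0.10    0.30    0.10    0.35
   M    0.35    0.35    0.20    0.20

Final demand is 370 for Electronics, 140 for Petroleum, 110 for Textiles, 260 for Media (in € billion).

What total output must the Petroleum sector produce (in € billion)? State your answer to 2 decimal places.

I − A =
  [   0.75    -0.05     0.00    -0.20]
  [  -0.15     0.85    -0.20    -0.15]
  [  -0.10    -0.30     0.90    -0.35]
  [  -0.35    -0.35    -0.20     0.80]
Compute the cofactors C_ij = (−1)^(i+j)·(3×3 minor ij) of I−A; the adjugate is their transpose:
adj(I−A) = Cᵀ =
  [ 0.42375   0.10750   0.05750   0.15125]
  [ 0.18825   0.42050   0.13450   0.18475]
  [ 0.23700   0.26800   0.39200   0.28100]
  [ 0.32700   0.29800   0.18200   0.52100]
det(I−A) = Σ_j (I−A)_1j·C_1j = (0.75)(0.42375) + (-0.05)(0.18825) + (0.00)(0.23700) + (-0.20)(0.32700) = 0.2430
(I − A)⁻¹ = adj(I−A) / det(I−A) ≈
  [   1.7438     0.4424     0.2366     0.6224]
  [   0.7747     1.7305     0.5535     0.7603]
  [   0.9753     1.1029     1.6132     1.1564]
  [   1.3457     1.2263     0.7490     2.1440]
x = (I − A)⁻¹ d = adj(I−A)·d / det(I−A), with det(I−A) = 0.2430:
  x_E = (0.42375·370 + 0.10750·140 + 0.05750·110 + 0.15125·260) / 0.2430 = 217.4875 / 0.2430 ≈ 895.01
  x_P = (0.18825·370 + 0.42050·140 + 0.13450·110 + 0.18475·260) / 0.2430 = 191.3525 / 0.2430 ≈ 787.46
  x_T = (0.23700·370 + 0.26800·140 + 0.39200·110 + 0.28100·260) / 0.2430 = 241.39 / 0.2430 ≈ 993.37
  x_M = (0.32700·370 + 0.29800·140 + 0.18200·110 + 0.52100·260) / 0.2430 = 318.19 / 0.2430 ≈ 1309.42

x_P = 787.46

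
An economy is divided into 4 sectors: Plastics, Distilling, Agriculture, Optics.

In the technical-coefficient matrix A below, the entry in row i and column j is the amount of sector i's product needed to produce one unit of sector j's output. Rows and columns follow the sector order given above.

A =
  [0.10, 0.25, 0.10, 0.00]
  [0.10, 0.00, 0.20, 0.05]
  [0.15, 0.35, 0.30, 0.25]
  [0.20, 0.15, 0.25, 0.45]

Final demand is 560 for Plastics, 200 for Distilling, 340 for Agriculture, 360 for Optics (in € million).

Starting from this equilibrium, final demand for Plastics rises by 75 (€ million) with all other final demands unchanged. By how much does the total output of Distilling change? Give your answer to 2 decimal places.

I − A =
  [   0.90    -0.25    -0.10     0.00]
  [  -0.10     1.00    -0.20    -0.05]
  [  -0.15    -0.35     0.70    -0.25]
  [  -0.20    -0.15    -0.25     0.55]
Compute the cofactors C_ij = (−1)^(i+j)·(3×3 minor ij) of I−A; the adjugate is their transpose:
adj(I−A) = Cᵀ =
  [ 0.266875   0.103625   0.084875   0.048000]
  [ 0.067625   0.277000   0.116750   0.078250]
  [ 0.157875   0.240125   0.472000   0.236375]
  [ 0.187250   0.222375   0.277250   0.523500]
det(I−A) = Σ_j (I−A)_1j·C_1j = (0.90)(0.266875) + (-0.25)(0.067625) + (-0.10)(0.157875) + (0.00)(0.187250) = 0.20749375
(I − A)⁻¹ = adj(I−A) / det(I−A) ≈
  [   1.2862     0.4994     0.4090     0.2313]
  [   0.3259     1.3350     0.5627     0.3771]
  [   0.7609     1.1573     2.2748     1.1392]
  [   0.9024     1.0717     1.3362     2.5230]
Δx = (I − A)⁻¹ Δd with Δd having +75 in the Plastics component and 0 elsewhere.
So Δx_2 = L_21 · (+75), where L_21 = adj(I−A)_21 / det(I−A) = 0.067625 / 0.20749375.
Δx_2 = 0.067625 × (+75) / 0.20749375 = 5.071875 / 0.20749375 ≈ 24.44.

Δx_2 = 24.44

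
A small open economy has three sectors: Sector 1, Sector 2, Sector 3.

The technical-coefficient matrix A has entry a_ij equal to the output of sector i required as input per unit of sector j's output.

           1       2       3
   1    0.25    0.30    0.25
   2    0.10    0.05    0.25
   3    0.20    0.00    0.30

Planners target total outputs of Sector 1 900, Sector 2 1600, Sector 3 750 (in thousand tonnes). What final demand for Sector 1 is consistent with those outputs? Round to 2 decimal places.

d_1 = 7.50

I − A =
  [   0.75    -0.30    -0.25]
  [  -0.10     0.95    -0.25]
  [  -0.20     0.00     0.70]
d = (I − A) x:
  d_1 = (+0.75)·900 + (-0.30)·1600 + (-0.25)·750 = 7.50
  d_2 = (-0.10)·900 + (+0.95)·1600 + (-0.25)·750 = 1242.50
  d_3 = (-0.20)·900 + (+0.00)·1600 + (+0.70)·750 = 345.00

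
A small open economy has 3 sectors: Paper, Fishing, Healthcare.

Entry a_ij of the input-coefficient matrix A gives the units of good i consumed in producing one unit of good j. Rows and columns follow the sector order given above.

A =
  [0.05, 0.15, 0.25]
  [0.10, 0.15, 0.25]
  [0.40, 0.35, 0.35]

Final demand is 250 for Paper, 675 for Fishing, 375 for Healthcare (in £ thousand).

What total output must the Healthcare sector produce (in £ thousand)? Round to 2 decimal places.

I − A =
  [   0.95    -0.15    -0.25]
  [  -0.10     0.85    -0.25]
  [  -0.40    -0.35     0.65]
Cofactors of I−A, C_ij = (−1)^(i+j)·(minor ij) (rows/columns in the sector order above):
  C_11 = (0.85)(0.65) − (-0.25)(-0.35) = 0.4650
  C_12 = −[(-0.10)(0.65) − (-0.25)(-0.40)] = 0.1650
  C_13 = (-0.10)(-0.35) − (0.85)(-0.40) = 0.3750
  C_21 = −[(-0.15)(0.65) − (-0.25)(-0.35)] = 0.1850
  C_22 = (0.95)(0.65) − (-0.25)(-0.40) = 0.5175
  C_23 = −[(0.95)(-0.35) − (-0.15)(-0.40)] = 0.3925
  C_31 = (-0.15)(-0.25) − (-0.25)(0.85) = 0.2500
  C_32 = −[(0.95)(-0.25) − (-0.25)(-0.10)] = 0.2625
  C_33 = (0.95)(0.85) − (-0.15)(-0.10) = 0.7925
det(I−A) = Σ_j (I−A)_1j·C_1j = (0.95)(0.4650) + (-0.15)(0.1650) + (-0.25)(0.3750) = 0.32325
adj(I−A) = Cᵀ =
  [ 0.4650   0.1850   0.2500]
  [ 0.1650   0.5175   0.2625]
  [ 0.3750   0.3925   0.7925]
(I − A)⁻¹ = adj(I−A) / det(I−A) ≈
  [   1.4385     0.5723     0.7734]
  [   0.5104     1.6009     0.8121]
  [   1.1601     1.2142     2.4517]
x = (I − A)⁻¹ d = adj(I−A)·d / det(I−A), with det(I−A) = 0.32325:
  x_P = (0.4650·250 + 0.1850·675 + 0.2500·375) / 0.32325 = 334.875 / 0.32325 ≈ 1035.96
  x_F = (0.1650·250 + 0.5175·675 + 0.2625·375) / 0.32325 = 489.00 / 0.32325 ≈ 1512.76
  x_H = (0.3750·250 + 0.3925·675 + 0.7925·375) / 0.32325 = 655.875 / 0.32325 ≈ 2029.00

x_H = 2029.00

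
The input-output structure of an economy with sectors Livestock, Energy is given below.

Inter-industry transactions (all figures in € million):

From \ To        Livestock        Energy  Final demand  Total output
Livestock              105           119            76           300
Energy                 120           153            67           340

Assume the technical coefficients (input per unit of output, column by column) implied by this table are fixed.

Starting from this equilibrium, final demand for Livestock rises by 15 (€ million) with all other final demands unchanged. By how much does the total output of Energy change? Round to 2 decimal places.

Technical coefficients a_ij = z_ij / X_j:
  a_11 = 105/300 = 0.35, a_21 = 120/300 = 0.40
  a_12 = 119/340 = 0.35, a_22 = 153/340 = 0.45
I − A =
  [   0.65    -0.35]
  [  -0.40     0.55]
det(I−A) = (0.65)(0.55) − (-0.35)(-0.40) = 0.2175
adj(I−A) = [[0.55, 0.35], [0.40, 0.65]]
(I − A)⁻¹ = adj(I−A) / det(I−A) ≈
  [   2.5287     1.6092]
  [   1.8391     2.9885]
Δx = (I − A)⁻¹ Δd with Δd having +15 in the Livestock component and 0 elsewhere.
So Δx_2 = L_21 · (+15), where L_21 = adj(I−A)_21 / det(I−A) = 0.40 / 0.2175.
Δx_2 = 0.40 × (+15) / 0.2175 = 6.00 / 0.2175 ≈ 27.59.

Δx_2 = 27.59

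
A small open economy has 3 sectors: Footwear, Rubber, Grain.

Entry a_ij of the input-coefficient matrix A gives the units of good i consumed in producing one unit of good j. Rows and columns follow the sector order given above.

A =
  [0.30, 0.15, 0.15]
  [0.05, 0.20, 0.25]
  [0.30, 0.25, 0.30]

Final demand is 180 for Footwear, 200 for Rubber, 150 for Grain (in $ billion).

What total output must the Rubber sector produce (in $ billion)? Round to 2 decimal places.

I − A =
  [   0.70    -0.15    -0.15]
  [  -0.05     0.80    -0.25]
  [  -0.30    -0.25     0.70]
Cofactors of I−A, C_ij = (−1)^(i+j)·(minor ij) (rows/columns in the sector order above):
  C_11 = (0.80)(0.70) − (-0.25)(-0.25) = 0.4975
  C_12 = −[(-0.05)(0.70) − (-0.25)(-0.30)] = 0.1100
  C_13 = (-0.05)(-0.25) − (0.80)(-0.30) = 0.2525
  C_21 = −[(-0.15)(0.70) − (-0.15)(-0.25)] = 0.1425
  C_22 = (0.70)(0.70) − (-0.15)(-0.30) = 0.4450
  C_23 = −[(0.70)(-0.25) − (-0.15)(-0.30)] = 0.2200
  C_31 = (-0.15)(-0.25) − (-0.15)(0.80) = 0.1575
  C_32 = −[(0.70)(-0.25) − (-0.15)(-0.05)] = 0.1825
  C_33 = (0.70)(0.80) − (-0.15)(-0.05) = 0.5525
det(I−A) = Σ_j (I−A)_1j·C_1j = (0.70)(0.4975) + (-0.15)(0.1100) + (-0.15)(0.2525) = 0.293875
adj(I−A) = Cᵀ =
  [ 0.4975   0.1425   0.1575]
  [ 0.1100   0.4450   0.1825]
  [ 0.2525   0.2200   0.5525]
(I − A)⁻¹ = adj(I−A) / det(I−A) ≈
  [   1.6929     0.4849     0.5359]
  [   0.3743     1.5142     0.6210]
  [   0.8592     0.7486     1.8801]
x = (I − A)⁻¹ d = adj(I−A)·d / det(I−A), with det(I−A) = 0.293875:
  x_1 = (0.4975·180 + 0.1425·200 + 0.1575·150) / 0.293875 = 141.675 / 0.293875 ≈ 482.09
  x_2 = (0.1100·180 + 0.4450·200 + 0.1825·150) / 0.293875 = 136.175 / 0.293875 ≈ 463.38
  x_3 = (0.2525·180 + 0.2200·200 + 0.5525·150) / 0.293875 = 172.325 / 0.293875 ≈ 586.39

x_2 = 463.38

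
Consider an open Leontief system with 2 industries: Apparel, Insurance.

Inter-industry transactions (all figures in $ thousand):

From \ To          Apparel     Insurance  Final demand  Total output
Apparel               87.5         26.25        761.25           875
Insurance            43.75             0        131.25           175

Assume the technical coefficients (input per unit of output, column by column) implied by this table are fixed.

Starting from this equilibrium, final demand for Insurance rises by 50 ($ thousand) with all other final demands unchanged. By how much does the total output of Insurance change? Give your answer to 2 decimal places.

Technical coefficients a_ij = z_ij / X_j:
  a_11 = 87.5/875 = 0.10, a_21 = 43.75/875 = 0.05
  a_12 = 26.25/175 = 0.15, a_22 = 0/175 = 0.00
I − A =
  [   0.90    -0.15]
  [  -0.05     1.00]
det(I−A) = (0.90)(1.00) − (-0.15)(-0.05) = 0.8925
adj(I−A) = [[1.00, 0.15], [0.05, 0.90]]
(I − A)⁻¹ = adj(I−A) / det(I−A) ≈
  [   1.1204     0.1681]
  [   0.0560     1.0084]
Δx = (I − A)⁻¹ Δd with Δd having +50 in the Insurance component and 0 elsewhere.
So Δx_2 = L_22 · (+50), where L_22 = adj(I−A)_22 / det(I−A) = 0.90 / 0.8925.
Δx_2 = 0.90 × (+50) / 0.8925 = 45.00 / 0.8925 ≈ 50.42.

Δx_2 = 50.42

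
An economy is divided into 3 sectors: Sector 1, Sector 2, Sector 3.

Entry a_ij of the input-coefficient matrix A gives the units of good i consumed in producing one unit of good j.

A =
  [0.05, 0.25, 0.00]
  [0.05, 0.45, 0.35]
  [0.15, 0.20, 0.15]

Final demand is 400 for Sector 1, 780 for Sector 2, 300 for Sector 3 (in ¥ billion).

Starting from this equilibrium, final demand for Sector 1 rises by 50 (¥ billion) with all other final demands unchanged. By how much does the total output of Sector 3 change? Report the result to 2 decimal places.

I − A =
  [   0.95    -0.25     0.00]
  [  -0.05     0.55    -0.35]
  [  -0.15    -0.20     0.85]
Cofactors of I−A, C_ij = (−1)^(i+j)·(minor ij) (rows/columns in the sector order above):
  C_11 = (0.55)(0.85) − (-0.35)(-0.20) = 0.3975
  C_12 = −[(-0.05)(0.85) − (-0.35)(-0.15)] = 0.0950
  C_13 = (-0.05)(-0.20) − (0.55)(-0.15) = 0.0925
  C_21 = −[(-0.25)(0.85) − (0.00)(-0.20)] = 0.2125
  C_22 = (0.95)(0.85) − (0.00)(-0.15) = 0.8075
  C_23 = −[(0.95)(-0.20) − (-0.25)(-0.15)] = 0.2275
  C_31 = (-0.25)(-0.35) − (0.00)(0.55) = 0.0875
  C_32 = −[(0.95)(-0.35) − (0.00)(-0.05)] = 0.3325
  C_33 = (0.95)(0.55) − (-0.25)(-0.05) = 0.5100
det(I−A) = Σ_j (I−A)_1j·C_1j = (0.95)(0.3975) + (-0.25)(0.0950) + (0.00)(0.0925) = 0.353875
adj(I−A) = Cᵀ =
  [ 0.3975   0.2125   0.0875]
  [ 0.0950   0.8075   0.3325]
  [ 0.0925   0.2275   0.5100]
(I − A)⁻¹ = adj(I−A) / det(I−A) ≈
  [   1.1233     0.6005     0.2473]
  [   0.2685     2.2819     0.9396]
  [   0.2614     0.6429     1.4412]
Δx = (I − A)⁻¹ Δd with Δd having +50 in the Sector 1 component and 0 elsewhere.
So Δx_3 = L_31 · (+50), where L_31 = adj(I−A)_31 / det(I−A) = 0.0925 / 0.353875.
Δx_3 = 0.0925 × (+50) / 0.353875 = 4.625 / 0.353875 ≈ 13.07.

Δx_3 = 13.07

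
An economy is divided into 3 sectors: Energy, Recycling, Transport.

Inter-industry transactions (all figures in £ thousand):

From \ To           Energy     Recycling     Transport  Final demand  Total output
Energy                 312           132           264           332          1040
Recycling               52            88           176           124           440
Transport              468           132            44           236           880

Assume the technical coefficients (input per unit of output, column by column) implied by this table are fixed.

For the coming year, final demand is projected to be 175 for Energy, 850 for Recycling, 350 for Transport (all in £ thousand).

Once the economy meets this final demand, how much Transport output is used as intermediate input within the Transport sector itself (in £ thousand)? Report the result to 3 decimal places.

z_TT = 81.729

Technical coefficients a_ij = z_ij / X_j:
  a_EE = 312/1040 = 0.30, a_RE = 52/1040 = 0.05, a_TE = 468/1040 = 0.45
  a_ER = 132/440 = 0.30, a_RR = 88/440 = 0.20, a_TR = 132/440 = 0.30
  a_ET = 264/880 = 0.30, a_RT = 176/880 = 0.20, a_TT = 44/880 = 0.05
I − A =
  [   0.70    -0.30    -0.30]
  [  -0.05     0.80    -0.20]
  [  -0.45    -0.30     0.95]
Cofactors of I−A, C_ij = (−1)^(i+j)·(minor ij) (rows/columns in the sector order above):
  C_11 = (0.80)(0.95) − (-0.20)(-0.30) = 0.7000
  C_12 = −[(-0.05)(0.95) − (-0.20)(-0.45)] = 0.1375
  C_13 = (-0.05)(-0.30) − (0.80)(-0.45) = 0.3750
  C_21 = −[(-0.30)(0.95) − (-0.30)(-0.30)] = 0.3750
  C_22 = (0.70)(0.95) − (-0.30)(-0.45) = 0.5300
  C_23 = −[(0.70)(-0.30) − (-0.30)(-0.45)] = 0.3450
  C_31 = (-0.30)(-0.20) − (-0.30)(0.80) = 0.3000
  C_32 = −[(0.70)(-0.20) − (-0.30)(-0.05)] = 0.1550
  C_33 = (0.70)(0.80) − (-0.30)(-0.05) = 0.5450
det(I−A) = Σ_j (I−A)_1j·C_1j = (0.70)(0.7000) + (-0.30)(0.1375) + (-0.30)(0.3750) = 0.33625
adj(I−A) = Cᵀ =
  [ 0.7000   0.3750   0.3000]
  [ 0.1375   0.5300   0.1550]
  [ 0.3750   0.3450   0.5450]
(I − A)⁻¹ = adj(I−A) / det(I−A) ≈
  [   2.0818     1.1152     0.8922]
  [   0.4089     1.5762     0.4610]
  [   1.1152     1.0260     1.6208]
First solve x = (I − A)⁻¹ d = adj(I−A)·d / det(I−A); in particular x_T = (0.3750·175 + 0.3450·850 + 0.5450·350) / 0.33625 = 549.625 / 0.33625 ≈ 1634.57249.
Intermediate flow from T to T: z_TT = a_TT · x_T = 0.05 × 549.625 / 0.33625 = 27.48125 / 0.33625 ≈ 81.729.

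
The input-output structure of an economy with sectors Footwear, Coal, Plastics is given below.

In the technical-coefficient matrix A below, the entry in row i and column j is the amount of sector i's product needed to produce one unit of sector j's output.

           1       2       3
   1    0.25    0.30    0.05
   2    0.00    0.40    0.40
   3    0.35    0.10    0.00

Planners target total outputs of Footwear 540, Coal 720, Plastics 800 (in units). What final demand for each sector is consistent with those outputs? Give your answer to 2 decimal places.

d_1 = 149.00, d_2 = 112.00, d_3 = 539.00

I − A =
  [   0.75    -0.30    -0.05]
  [   0.00     0.60    -0.40]
  [  -0.35    -0.10     1.00]
d = (I − A) x:
  d_1 = (+0.75)·540 + (-0.30)·720 + (-0.05)·800 = 149.00
  d_2 = (+0.00)·540 + (+0.60)·720 + (-0.40)·800 = 112.00
  d_3 = (-0.35)·540 + (-0.10)·720 + (+1.00)·800 = 539.00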